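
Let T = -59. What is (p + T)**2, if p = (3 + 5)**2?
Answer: 25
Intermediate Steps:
p = 64 (p = 8**2 = 64)
(p + T)**2 = (64 - 59)**2 = 5**2 = 25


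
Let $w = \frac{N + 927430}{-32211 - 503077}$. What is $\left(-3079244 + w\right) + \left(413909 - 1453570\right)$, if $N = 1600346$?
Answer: $- \frac{275600368427}{66911} \approx -4.1189 \cdot 10^{6}$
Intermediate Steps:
$w = - \frac{315972}{66911}$ ($w = \frac{1600346 + 927430}{-32211 - 503077} = \frac{2527776}{-535288} = 2527776 \left(- \frac{1}{535288}\right) = - \frac{315972}{66911} \approx -4.7223$)
$\left(-3079244 + w\right) + \left(413909 - 1453570\right) = \left(-3079244 - \frac{315972}{66911}\right) + \left(413909 - 1453570\right) = - \frac{206035611256}{66911} + \left(413909 - 1453570\right) = - \frac{206035611256}{66911} - 1039661 = - \frac{275600368427}{66911}$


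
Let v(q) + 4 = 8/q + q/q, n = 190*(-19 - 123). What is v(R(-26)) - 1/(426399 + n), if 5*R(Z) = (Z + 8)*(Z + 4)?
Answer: -114633352/39542481 ≈ -2.8990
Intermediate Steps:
n = -26980 (n = 190*(-142) = -26980)
R(Z) = (4 + Z)*(8 + Z)/5 (R(Z) = ((Z + 8)*(Z + 4))/5 = ((8 + Z)*(4 + Z))/5 = ((4 + Z)*(8 + Z))/5 = (4 + Z)*(8 + Z)/5)
v(q) = -3 + 8/q (v(q) = -4 + (8/q + q/q) = -4 + (8/q + 1) = -4 + (1 + 8/q) = -3 + 8/q)
v(R(-26)) - 1/(426399 + n) = (-3 + 8/(32/5 + (⅕)*(-26)² + (12/5)*(-26))) - 1/(426399 - 26980) = (-3 + 8/(32/5 + (⅕)*676 - 312/5)) - 1/399419 = (-3 + 8/(32/5 + 676/5 - 312/5)) - 1*1/399419 = (-3 + 8/(396/5)) - 1/399419 = (-3 + 8*(5/396)) - 1/399419 = (-3 + 10/99) - 1/399419 = -287/99 - 1/399419 = -114633352/39542481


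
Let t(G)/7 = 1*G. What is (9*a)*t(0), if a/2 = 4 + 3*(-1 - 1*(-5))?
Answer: 0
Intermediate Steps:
t(G) = 7*G (t(G) = 7*(1*G) = 7*G)
a = 32 (a = 2*(4 + 3*(-1 - 1*(-5))) = 2*(4 + 3*(-1 + 5)) = 2*(4 + 3*4) = 2*(4 + 12) = 2*16 = 32)
(9*a)*t(0) = (9*32)*(7*0) = 288*0 = 0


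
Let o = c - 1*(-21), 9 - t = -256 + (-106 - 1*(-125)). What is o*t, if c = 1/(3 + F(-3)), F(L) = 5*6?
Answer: 56908/11 ≈ 5173.5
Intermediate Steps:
F(L) = 30
c = 1/33 (c = 1/(3 + 30) = 1/33 ≈ 0.030303)
t = 246 (t = 9 - (-256 + (-106 - 1*(-125))) = 9 - (-256 + (-106 + 125)) = 9 - (-256 + 19) = 9 - 1*(-237) = 9 + 237 = 246)
o = 694/33 (o = 1/33 - 1*(-21) = 1/33 + 21 = 694/33 ≈ 21.030)
o*t = (694/33)*246 = 56908/11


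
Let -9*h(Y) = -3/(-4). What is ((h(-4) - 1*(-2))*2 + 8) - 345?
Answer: -1999/6 ≈ -333.17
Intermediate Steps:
h(Y) = -1/12 (h(Y) = -(-1)/(3*(-4)) = -(-1)*(-1)/(3*4) = -⅑*¾ = -1/12)
((h(-4) - 1*(-2))*2 + 8) - 345 = ((-1/12 - 1*(-2))*2 + 8) - 345 = ((-1/12 + 2)*2 + 8) - 345 = ((23/12)*2 + 8) - 345 = (23/6 + 8) - 345 = 71/6 - 345 = -1999/6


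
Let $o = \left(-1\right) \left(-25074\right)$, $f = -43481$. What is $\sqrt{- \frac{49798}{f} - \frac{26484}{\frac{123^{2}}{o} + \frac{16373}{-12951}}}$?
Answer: $\frac{175 \sqrt{1406670668870872375225358}}{1036784748107} \approx 200.19$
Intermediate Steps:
$o = 25074$
$\sqrt{- \frac{49798}{f} - \frac{26484}{\frac{123^{2}}{o} + \frac{16373}{-12951}}} = \sqrt{- \frac{49798}{-43481} - \frac{26484}{\frac{123^{2}}{25074} + \frac{16373}{-12951}}} = \sqrt{\left(-49798\right) \left(- \frac{1}{43481}\right) - \frac{26484}{15129 \cdot \frac{1}{25074} + 16373 \left(- \frac{1}{12951}\right)}} = \sqrt{\frac{49798}{43481} - \frac{26484}{\frac{1681}{2786} - \frac{16373}{12951}}} = \sqrt{\frac{49798}{43481} - \frac{26484}{- \frac{23844547}{36081486}}} = \sqrt{\frac{49798}{43481} - - \frac{955582075224}{23844547}} = \sqrt{\frac{49798}{43481} + \frac{955582075224}{23844547}} = \sqrt{\frac{41550851623566250}{1036784748107}} = \frac{175 \sqrt{1406670668870872375225358}}{1036784748107}$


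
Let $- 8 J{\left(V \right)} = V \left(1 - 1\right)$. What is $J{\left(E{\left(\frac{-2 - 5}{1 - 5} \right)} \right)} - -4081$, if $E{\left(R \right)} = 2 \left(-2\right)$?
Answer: $4081$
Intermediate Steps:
$E{\left(R \right)} = -4$
$J{\left(V \right)} = 0$ ($J{\left(V \right)} = - \frac{V \left(1 - 1\right)}{8} = - \frac{V 0}{8} = \left(- \frac{1}{8}\right) 0 = 0$)
$J{\left(E{\left(\frac{-2 - 5}{1 - 5} \right)} \right)} - -4081 = 0 - -4081 = 0 + 4081 = 4081$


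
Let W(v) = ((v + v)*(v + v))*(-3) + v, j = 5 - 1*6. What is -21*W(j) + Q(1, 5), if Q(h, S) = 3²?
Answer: 282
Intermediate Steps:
j = -1 (j = 5 - 6 = -1)
Q(h, S) = 9
W(v) = v - 12*v² (W(v) = ((2*v)*(2*v))*(-3) + v = (4*v²)*(-3) + v = -12*v² + v = v - 12*v²)
-21*W(j) + Q(1, 5) = -(-21)*(1 - 12*(-1)) + 9 = -(-21)*(1 + 12) + 9 = -(-21)*13 + 9 = -21*(-13) + 9 = 273 + 9 = 282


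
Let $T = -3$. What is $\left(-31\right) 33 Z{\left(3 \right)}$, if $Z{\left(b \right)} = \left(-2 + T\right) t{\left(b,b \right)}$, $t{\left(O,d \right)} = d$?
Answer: $15345$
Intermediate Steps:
$Z{\left(b \right)} = - 5 b$ ($Z{\left(b \right)} = \left(-2 - 3\right) b = - 5 b$)
$\left(-31\right) 33 Z{\left(3 \right)} = \left(-31\right) 33 \left(\left(-5\right) 3\right) = \left(-1023\right) \left(-15\right) = 15345$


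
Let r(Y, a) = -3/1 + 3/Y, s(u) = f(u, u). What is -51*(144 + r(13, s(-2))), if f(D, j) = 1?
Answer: -93636/13 ≈ -7202.8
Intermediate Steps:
s(u) = 1
r(Y, a) = -3 + 3/Y (r(Y, a) = -3*1 + 3/Y = -3 + 3/Y)
-51*(144 + r(13, s(-2))) = -51*(144 + (-3 + 3/13)) = -51*(144 - 36/13) = -51*1836/13 = -93636/13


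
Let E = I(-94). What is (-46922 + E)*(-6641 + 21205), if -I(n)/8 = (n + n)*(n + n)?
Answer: -4801372136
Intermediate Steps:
I(n) = -32*n² (I(n) = -8*(n + n)*(n + n) = -8*2*n*2*n = -32*n²)
E = -282752 (E = -32*(-94)² = -32*8836 = -282752)
(-46922 + E)*(-6641 + 21205) = (-46922 - 282752)*(-6641 + 21205) = -329674*14564 = -4801372136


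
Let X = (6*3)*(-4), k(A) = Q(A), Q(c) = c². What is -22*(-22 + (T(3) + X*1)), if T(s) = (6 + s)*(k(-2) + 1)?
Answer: 1078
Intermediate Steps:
k(A) = A²
X = -72 (X = 18*(-4) = -72)
T(s) = 30 + 5*s (T(s) = (6 + s)*((-2)² + 1) = (6 + s)*(4 + 1) = (6 + s)*5 = 30 + 5*s)
-22*(-22 + (T(3) + X*1)) = -22*(-22 + ((30 + 5*3) - 72*1)) = -22*(-22 + ((30 + 15) - 72)) = -22*(-22 + (45 - 72)) = -22*(-22 - 27) = -22*(-49) = 1078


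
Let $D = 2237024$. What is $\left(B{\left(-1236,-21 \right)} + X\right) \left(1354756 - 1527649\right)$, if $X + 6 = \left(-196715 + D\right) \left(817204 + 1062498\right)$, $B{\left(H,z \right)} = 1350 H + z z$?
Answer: $-663074261154615429$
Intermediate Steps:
$B{\left(H,z \right)} = z^{2} + 1350 H$ ($B{\left(H,z \right)} = 1350 H + z^{2} = z^{2} + 1350 H$)
$X = 3835172907912$ ($X = -6 + \left(-196715 + 2237024\right) \left(817204 + 1062498\right) = -6 + 2040309 \cdot 1879702 = -6 + 3835172907918 = 3835172907912$)
$\left(B{\left(-1236,-21 \right)} + X\right) \left(1354756 - 1527649\right) = \left(\left(\left(-21\right)^{2} + 1350 \left(-1236\right)\right) + 3835172907912\right) \left(1354756 - 1527649\right) = \left(\left(441 - 1668600\right) + 3835172907912\right) \left(-172893\right) = \left(-1668159 + 3835172907912\right) \left(-172893\right) = 3835171239753 \left(-172893\right) = -663074261154615429$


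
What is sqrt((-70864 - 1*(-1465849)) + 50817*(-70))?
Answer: 3*I*sqrt(240245) ≈ 1470.4*I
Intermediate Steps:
sqrt((-70864 - 1*(-1465849)) + 50817*(-70)) = sqrt((-70864 + 1465849) - 3557190) = sqrt(1394985 - 3557190) = sqrt(-2162205) = 3*I*sqrt(240245)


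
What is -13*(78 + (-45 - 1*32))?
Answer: -13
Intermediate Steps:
-13*(78 + (-45 - 1*32)) = -13*(78 + (-45 - 32)) = -13*(78 - 77) = -13*1 = -13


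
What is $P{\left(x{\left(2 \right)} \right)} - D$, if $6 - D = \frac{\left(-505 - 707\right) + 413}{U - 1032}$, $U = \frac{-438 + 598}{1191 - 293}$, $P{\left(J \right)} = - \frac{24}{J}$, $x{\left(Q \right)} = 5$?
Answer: $- \frac{23223797}{2316440} \approx -10.026$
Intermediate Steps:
$U = \frac{80}{449}$ ($U = \frac{160}{898} = 160 \cdot \frac{1}{898} = \frac{80}{449} \approx 0.17817$)
$D = \frac{2420977}{463288}$ ($D = 6 - \frac{\left(-505 - 707\right) + 413}{\frac{80}{449} - 1032} = 6 - \frac{-1212 + 413}{- \frac{463288}{449}} = 6 - \left(-799\right) \left(- \frac{449}{463288}\right) = 6 - \frac{358751}{463288} = \frac{2420977}{463288} \approx 5.2256$)
$P{\left(x{\left(2 \right)} \right)} - D = - \frac{24}{5} - \frac{2420977}{463288} = - \frac{23223797}{2316440}$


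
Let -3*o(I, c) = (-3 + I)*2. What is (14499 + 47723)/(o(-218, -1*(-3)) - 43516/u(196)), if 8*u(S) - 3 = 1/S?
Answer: -54973137/102219463 ≈ -0.53780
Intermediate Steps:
o(I, c) = 2 - 2*I/3 (o(I, c) = -(-3 + I)*2/3 = -(-6 + 2*I)/3 = 2 - 2*I/3)
u(S) = 3/8 + 1/(8*S)
(14499 + 47723)/(o(-218, -1*(-3)) - 43516/u(196)) = (14499 + 47723)/((2 - 2/3*(-218)) - 43516*1568/(1 + 3*196)) = 62222/((2 + 436/3) - 43516*1568/(1 + 588)) = 62222/(442/3 - 43516/((1/8)*(1/196)*589)) = 62222/(442/3 - 43516/589/1568) = 62222/(442/3 - 43516*1568/589) = 62222/(442/3 - 68233088/589) = 62222/(-204438926/1767) = 62222*(-1767/204438926) = -54973137/102219463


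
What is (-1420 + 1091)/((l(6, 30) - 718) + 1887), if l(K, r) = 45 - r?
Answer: -329/1184 ≈ -0.27787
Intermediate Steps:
(-1420 + 1091)/((l(6, 30) - 718) + 1887) = (-1420 + 1091)/(((45 - 1*30) - 718) + 1887) = -329/(((45 - 30) - 718) + 1887) = -329/((15 - 718) + 1887) = -329/(-703 + 1887) = -329/1184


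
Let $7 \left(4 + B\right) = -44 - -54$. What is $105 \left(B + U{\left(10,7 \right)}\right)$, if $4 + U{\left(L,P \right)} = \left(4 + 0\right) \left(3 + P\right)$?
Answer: $3510$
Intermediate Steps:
$U{\left(L,P \right)} = 8 + 4 P$ ($U{\left(L,P \right)} = -4 + \left(4 + 0\right) \left(3 + P\right) = -4 + 4 \left(3 + P\right) = -4 + \left(12 + 4 P\right) = 8 + 4 P$)
$B = - \frac{18}{7}$ ($B = -4 + \frac{-44 - -54}{7} = -4 + \frac{-44 + 54}{7} = -4 + \frac{1}{7} \cdot 10 = -4 + \frac{10}{7} = - \frac{18}{7} \approx -2.5714$)
$105 \left(B + U{\left(10,7 \right)}\right) = 105 \left(- \frac{18}{7} + \left(8 + 4 \cdot 7\right)\right) = 105 \left(- \frac{18}{7} + \left(8 + 28\right)\right) = 105 \left(- \frac{18}{7} + 36\right) = 105 \cdot \frac{234}{7} = 3510$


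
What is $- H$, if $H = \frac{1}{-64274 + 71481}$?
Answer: $- \frac{1}{7207} \approx -0.00013875$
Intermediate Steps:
$H = \frac{1}{7207} \approx 0.00013875$
$- H = \left(-1\right) \frac{1}{7207} = - \frac{1}{7207}$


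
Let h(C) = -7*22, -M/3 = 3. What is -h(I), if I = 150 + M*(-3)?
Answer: 154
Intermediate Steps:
M = -9 (M = -3*3 = -9)
I = 177 (I = 150 - 9*(-3) = 150 + 27 = 177)
h(C) = -154
-h(I) = -1*(-154) = 154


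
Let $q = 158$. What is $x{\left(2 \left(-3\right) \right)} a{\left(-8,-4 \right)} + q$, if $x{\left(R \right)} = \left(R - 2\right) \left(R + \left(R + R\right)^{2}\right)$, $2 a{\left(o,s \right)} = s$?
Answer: $2366$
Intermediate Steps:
$a{\left(o,s \right)} = \frac{s}{2}$
$x{\left(R \right)} = \left(-2 + R\right) \left(R + 4 R^{2}\right)$ ($x{\left(R \right)} = \left(-2 + R\right) \left(R + \left(2 R\right)^{2}\right) = \left(-2 + R\right) \left(R + 4 R^{2}\right)$)
$x{\left(2 \left(-3\right) \right)} a{\left(-8,-4 \right)} + q = 2 \left(-3\right) \left(-2 - 7 \cdot 2 \left(-3\right) + 4 \left(2 \left(-3\right)\right)^{2}\right) \frac{1}{2} \left(-4\right) + 158 = - 6 \left(-2 - -42 + 4 \left(-6\right)^{2}\right) \left(-2\right) + 158 = - 6 \left(-2 + 42 + 4 \cdot 36\right) \left(-2\right) + 158 = - 6 \left(-2 + 42 + 144\right) \left(-2\right) + 158 = \left(-6\right) 184 \left(-2\right) + 158 = \left(-1104\right) \left(-2\right) + 158 = 2208 + 158 = 2366$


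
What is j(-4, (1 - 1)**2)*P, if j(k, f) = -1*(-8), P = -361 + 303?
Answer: -464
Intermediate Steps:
P = -58
j(k, f) = 8
j(-4, (1 - 1)**2)*P = 8*(-58) = -464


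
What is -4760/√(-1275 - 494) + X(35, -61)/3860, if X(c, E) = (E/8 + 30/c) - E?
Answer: 3037/216160 + 4760*I*√1769/1769 ≈ 0.01405 + 113.17*I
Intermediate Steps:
X(c, E) = 30/c - 7*E/8 (X(c, E) = (E*(⅛) + 30/c) - E = (E/8 + 30/c) - E = (30/c + E/8) - E = 30/c - 7*E/8)
-4760/√(-1275 - 494) + X(35, -61)/3860 = -4760/√(-1275 - 494) + (30/35 - 7/8*(-61))/3860 = -4760*(-I*√1769/1769) + (30*(1/35) + 427/8)*(1/3860) = -4760*(-I*√1769/1769) + (6/7 + 427/8)*(1/3860) = -(-4760)*I*√1769/1769 + (3037/56)*(1/3860) = 4760*I*√1769/1769 + 3037/216160 = 3037/216160 + 4760*I*√1769/1769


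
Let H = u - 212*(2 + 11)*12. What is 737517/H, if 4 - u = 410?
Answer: -737517/33478 ≈ -22.030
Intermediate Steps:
u = -406 (u = 4 - 1*410 = 4 - 410 = -406)
H = -33478 (H = -406 - 212*(2 + 11)*12 = -406 - 2756*12 = -406 - 212*156 = -406 - 33072 = -33478)
737517/H = 737517/(-33478) = 737517*(-1/33478) = -737517/33478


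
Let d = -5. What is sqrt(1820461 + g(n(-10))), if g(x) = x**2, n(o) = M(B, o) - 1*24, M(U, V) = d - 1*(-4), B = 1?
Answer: sqrt(1821086) ≈ 1349.5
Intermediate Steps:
M(U, V) = -1 (M(U, V) = -5 - 1*(-4) = -5 + 4 = -1)
n(o) = -25 (n(o) = -1 - 1*24 = -1 - 24 = -25)
sqrt(1820461 + g(n(-10))) = sqrt(1820461 + (-25)**2) = sqrt(1820461 + 625) = sqrt(1821086)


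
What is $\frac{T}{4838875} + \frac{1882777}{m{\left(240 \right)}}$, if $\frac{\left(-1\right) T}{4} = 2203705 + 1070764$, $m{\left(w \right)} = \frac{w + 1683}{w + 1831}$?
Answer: $\frac{18867867026001577}{9305156625} \approx 2.0277 \cdot 10^{6}$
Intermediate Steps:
$m{\left(w \right)} = \frac{1683 + w}{1831 + w}$
$T = -13097876$ ($T = - 4 \left(2203705 + 1070764\right) = \left(-4\right) 3274469 = -13097876$)
$\frac{T}{4838875} + \frac{1882777}{m{\left(240 \right)}} = - \frac{13097876}{4838875} + \frac{1882777}{\frac{1}{1831 + 240} \left(1683 + 240\right)} = \left(-13097876\right) \frac{1}{4838875} + \frac{1882777}{\frac{1}{2071} \cdot 1923} = - \frac{13097876}{4838875} + \frac{1882777}{\frac{1}{2071} \cdot 1923} = - \frac{13097876}{4838875} + \frac{1882777}{\frac{1923}{2071}} = - \frac{13097876}{4838875} + 1882777 \cdot \frac{2071}{1923} = - \frac{13097876}{4838875} + \frac{3899231167}{1923} = \frac{18867867026001577}{9305156625}$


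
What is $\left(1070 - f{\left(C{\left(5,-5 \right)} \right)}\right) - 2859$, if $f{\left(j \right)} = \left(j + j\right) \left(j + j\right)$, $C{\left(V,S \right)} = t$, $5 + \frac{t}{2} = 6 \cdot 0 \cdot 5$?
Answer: $-2189$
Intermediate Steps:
$t = -10$ ($t = -10 + 2 \cdot 6 \cdot 0 \cdot 5 = -10 + 2 \cdot 0 \cdot 5 = -10 + 2 \cdot 0 = -10 + 0 = -10$)
$C{\left(V,S \right)} = -10$
$f{\left(j \right)} = 4 j^{2}$ ($f{\left(j \right)} = 2 j 2 j = 4 j^{2}$)
$\left(1070 - f{\left(C{\left(5,-5 \right)} \right)}\right) - 2859 = \left(1070 - 4 \left(-10\right)^{2}\right) - 2859 = \left(1070 - 4 \cdot 100\right) - 2859 = \left(1070 - 400\right) - 2859 = 670 - 2859 = -2189$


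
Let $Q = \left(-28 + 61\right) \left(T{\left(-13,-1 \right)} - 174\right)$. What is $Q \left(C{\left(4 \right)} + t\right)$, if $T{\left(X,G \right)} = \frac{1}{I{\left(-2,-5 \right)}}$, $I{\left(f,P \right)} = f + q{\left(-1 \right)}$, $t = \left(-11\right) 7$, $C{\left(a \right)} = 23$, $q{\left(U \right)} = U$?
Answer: $310662$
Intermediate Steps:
$t = -77$
$I{\left(f,P \right)} = -1 + f$ ($I{\left(f,P \right)} = f - 1 = -1 + f$)
$T{\left(X,G \right)} = - \frac{1}{3}$ ($T{\left(X,G \right)} = \frac{1}{-1 - 2} = \frac{1}{-3} = - \frac{1}{3}$)
$Q = -5753$ ($Q = \left(-28 + 61\right) \left(- \frac{1}{3} - 174\right) = 33 \left(- \frac{523}{3}\right) = -5753$)
$Q \left(C{\left(4 \right)} + t\right) = - 5753 \left(23 - 77\right) = \left(-5753\right) \left(-54\right) = 310662$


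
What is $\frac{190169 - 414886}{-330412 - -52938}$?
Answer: $\frac{224717}{277474} \approx 0.80987$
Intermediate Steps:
$\frac{190169 - 414886}{-330412 - -52938} = - \frac{224717}{-330412 + 52938} = - \frac{224717}{-277474} = \left(-224717\right) \left(- \frac{1}{277474}\right) = \frac{224717}{277474}$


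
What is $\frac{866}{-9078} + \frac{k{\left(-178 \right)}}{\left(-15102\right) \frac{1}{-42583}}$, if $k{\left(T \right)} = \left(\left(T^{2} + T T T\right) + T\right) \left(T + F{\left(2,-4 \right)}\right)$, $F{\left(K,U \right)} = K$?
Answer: $\frac{31796909436780331}{11424663} \approx 2.7832 \cdot 10^{9}$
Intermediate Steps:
$k{\left(T \right)} = \left(2 + T\right) \left(T + T^{2} + T^{3}\right)$ ($k{\left(T \right)} = \left(\left(T^{2} + T T T\right) + T\right) \left(T + 2\right) = \left(\left(T^{2} + T^{2} T\right) + T\right) \left(2 + T\right) = \left(\left(T^{2} + T^{3}\right) + T\right) \left(2 + T\right) = \left(T + T^{2} + T^{3}\right) \left(2 + T\right) = \left(2 + T\right) \left(T + T^{2} + T^{3}\right)$)
$\frac{866}{-9078} + \frac{k{\left(-178 \right)}}{\left(-15102\right) \frac{1}{-42583}} = \frac{866}{-9078} + \frac{\left(-178\right) \left(2 + \left(-178\right)^{3} + 3 \left(-178\right) + 3 \left(-178\right)^{2}\right)}{\left(-15102\right) \frac{1}{-42583}} = 866 \left(- \frac{1}{9078}\right) + \frac{\left(-178\right) \left(2 - 5639752 - 534 + 3 \cdot 31684\right)}{\left(-15102\right) \left(- \frac{1}{42583}\right)} = - \frac{433}{4539} + \frac{\left(-178\right) \left(2 - 5639752 - 534 + 95052\right)}{\frac{15102}{42583}} = - \frac{433}{4539} + \left(-178\right) \left(-5545232\right) \frac{42583}{15102} = - \frac{433}{4539} + 987051296 \cdot \frac{42583}{15102} = - \frac{433}{4539} + \frac{21015802668784}{7551} = \frac{31796909436780331}{11424663}$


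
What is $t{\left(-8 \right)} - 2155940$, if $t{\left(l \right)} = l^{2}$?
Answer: $-2155876$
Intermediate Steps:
$t{\left(-8 \right)} - 2155940 = \left(-8\right)^{2} - 2155940 = 64 - 2155940 = -2155876$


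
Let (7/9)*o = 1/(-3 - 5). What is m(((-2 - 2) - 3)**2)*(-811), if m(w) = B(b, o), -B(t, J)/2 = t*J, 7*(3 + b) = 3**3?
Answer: -21897/98 ≈ -223.44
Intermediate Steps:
o = -9/56 (o = 9/(7*(-3 - 5)) = (9/7)/(-8) = (9/7)*(-1/8) = -9/56 ≈ -0.16071)
b = 6/7 (b = -3 + (1/7)*3**3 = -3 + (1/7)*27 = -3 + 27/7 = 6/7 ≈ 0.85714)
B(t, J) = -2*J*t (B(t, J) = -2*t*J = -2*J*t)
m(w) = 27/98 (m(w) = -2*(-9/56)*6/7 = 27/98)
m(((-2 - 2) - 3)**2)*(-811) = (27/98)*(-811) = -21897/98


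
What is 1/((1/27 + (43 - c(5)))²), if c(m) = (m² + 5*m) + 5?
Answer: 729/104329 ≈ 0.0069875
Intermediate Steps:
c(m) = 5 + m² + 5*m
1/((1/27 + (43 - c(5)))²) = 1/((1/27 + (43 - (5 + 5² + 5*5)))²) = 1/((1/27 + (43 - (5 + 25 + 25)))²) = 1/((1/27 + (43 - 1*55))²) = 1/((1/27 + (43 - 55))²) = 1/((1/27 - 12)²) = 1/((-323/27)²) = 1/(104329/729) = 729/104329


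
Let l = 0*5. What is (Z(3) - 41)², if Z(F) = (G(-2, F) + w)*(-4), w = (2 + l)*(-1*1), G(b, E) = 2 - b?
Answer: 2401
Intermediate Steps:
l = 0
w = -2 (w = (2 + 0)*(-1*1) = 2*(-1) = -2)
Z(F) = -8 (Z(F) = ((2 - 1*(-2)) - 2)*(-4) = ((2 + 2) - 2)*(-4) = (4 - 2)*(-4) = 2*(-4) = -8)
(Z(3) - 41)² = (-8 - 41)² = (-49)² = 2401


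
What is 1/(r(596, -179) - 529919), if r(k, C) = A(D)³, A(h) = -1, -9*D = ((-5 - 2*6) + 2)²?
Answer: -1/529920 ≈ -1.8871e-6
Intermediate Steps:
D = -25 (D = -((-5 - 2*6) + 2)²/9 = -((-5 - 12) + 2)²/9 = -(-17 + 2)²/9 = -⅑*(-15)² = -⅑*225 = -25)
r(k, C) = -1 (r(k, C) = (-1)³ = -1)
1/(r(596, -179) - 529919) = 1/(-1 - 529919) = 1/(-529920) = -1/529920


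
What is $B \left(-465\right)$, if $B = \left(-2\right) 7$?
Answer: $6510$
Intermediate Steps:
$B = -14$
$B \left(-465\right) = \left(-14\right) \left(-465\right) = 6510$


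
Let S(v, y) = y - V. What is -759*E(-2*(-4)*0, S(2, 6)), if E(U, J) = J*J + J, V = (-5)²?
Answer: -259578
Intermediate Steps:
V = 25
S(v, y) = -25 + y (S(v, y) = y - 1*25 = y - 25 = -25 + y)
E(U, J) = J + J² (E(U, J) = J² + J = J + J²)
-759*E(-2*(-4)*0, S(2, 6)) = -759*(-25 + 6)*(1 + (-25 + 6)) = -(-14421)*(1 - 19) = -(-14421)*(-18) = -759*342 = -259578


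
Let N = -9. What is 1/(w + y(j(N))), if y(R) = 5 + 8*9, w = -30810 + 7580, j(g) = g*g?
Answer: -1/23153 ≈ -4.3191e-5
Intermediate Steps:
j(g) = g²
w = -23230
y(R) = 77 (y(R) = 5 + 72 = 77)
1/(w + y(j(N))) = 1/(-23230 + 77) = 1/(-23153) = -1/23153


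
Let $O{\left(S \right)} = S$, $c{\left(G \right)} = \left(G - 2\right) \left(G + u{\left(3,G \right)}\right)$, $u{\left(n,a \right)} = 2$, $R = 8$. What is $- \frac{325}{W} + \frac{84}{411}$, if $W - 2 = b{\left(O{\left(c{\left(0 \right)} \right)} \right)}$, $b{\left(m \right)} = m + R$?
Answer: $- \frac{44357}{822} \approx -53.962$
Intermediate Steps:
$c{\left(G \right)} = \left(-2 + G\right) \left(2 + G\right)$ ($c{\left(G \right)} = \left(G - 2\right) \left(G + 2\right) = \left(-2 + G\right) \left(2 + G\right)$)
$b{\left(m \right)} = 8 + m$ ($b{\left(m \right)} = m + 8 = 8 + m$)
$W = 6$ ($W = 2 + \left(8 - \left(4 - 0^{2}\right)\right) = 2 + \left(8 + \left(-4 + 0\right)\right) = 2 + \left(8 - 4\right) = 2 + 4 = 6$)
$- \frac{325}{W} + \frac{84}{411} = - \frac{325}{6} + \frac{84}{411} = \left(-325\right) \frac{1}{6} + 84 \cdot \frac{1}{411} = - \frac{325}{6} + \frac{28}{137} = - \frac{44357}{822}$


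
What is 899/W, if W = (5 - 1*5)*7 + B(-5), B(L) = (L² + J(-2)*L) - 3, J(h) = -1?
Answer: 899/27 ≈ 33.296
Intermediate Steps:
B(L) = -3 + L² - L (B(L) = (L² - L) - 3 = -3 + L² - L)
W = 27 (W = (5 - 1*5)*7 + (-3 + (-5)² - 1*(-5)) = (5 - 5)*7 + (-3 + 25 + 5) = 0*7 + 27 = 0 + 27 = 27)
899/W = 899/27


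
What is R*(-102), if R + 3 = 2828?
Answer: -288150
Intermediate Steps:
R = 2825 (R = -3 + 2828 = 2825)
R*(-102) = 2825*(-102) = -288150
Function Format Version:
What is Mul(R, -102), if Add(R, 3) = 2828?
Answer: -288150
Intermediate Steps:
R = 2825 (R = Add(-3, 2828) = 2825)
Mul(R, -102) = Mul(2825, -102) = -288150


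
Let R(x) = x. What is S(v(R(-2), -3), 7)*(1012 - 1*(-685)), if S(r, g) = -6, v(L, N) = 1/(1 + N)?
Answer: -10182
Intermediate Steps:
S(v(R(-2), -3), 7)*(1012 - 1*(-685)) = -6*(1012 - 1*(-685)) = -6*(1012 + 685) = -6*1697 = -10182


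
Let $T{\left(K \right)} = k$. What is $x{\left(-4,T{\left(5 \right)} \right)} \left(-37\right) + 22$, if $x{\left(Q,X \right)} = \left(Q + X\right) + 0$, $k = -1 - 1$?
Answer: $244$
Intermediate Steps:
$k = -2$ ($k = -1 - 1 = -2$)
$T{\left(K \right)} = -2$
$x{\left(Q,X \right)} = Q + X$
$x{\left(-4,T{\left(5 \right)} \right)} \left(-37\right) + 22 = \left(-4 - 2\right) \left(-37\right) + 22 = \left(-6\right) \left(-37\right) + 22 = 222 + 22 = 244$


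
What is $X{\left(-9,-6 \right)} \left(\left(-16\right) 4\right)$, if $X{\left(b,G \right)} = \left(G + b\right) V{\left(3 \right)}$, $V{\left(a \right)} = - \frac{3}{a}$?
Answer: $-960$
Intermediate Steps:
$X{\left(b,G \right)} = - G - b$ ($X{\left(b,G \right)} = \left(G + b\right) \left(- \frac{3}{3}\right) = \left(G + b\right) \left(\left(-3\right) \frac{1}{3}\right) = \left(G + b\right) \left(-1\right) = - G - b$)
$X{\left(-9,-6 \right)} \left(\left(-16\right) 4\right) = \left(\left(-1\right) \left(-6\right) - -9\right) \left(\left(-16\right) 4\right) = \left(6 + 9\right) \left(-64\right) = 15 \left(-64\right) = -960$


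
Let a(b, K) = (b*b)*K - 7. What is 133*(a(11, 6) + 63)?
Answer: 104006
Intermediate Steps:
a(b, K) = -7 + K*b² (a(b, K) = b²*K - 7 = K*b² - 7 = -7 + K*b²)
133*(a(11, 6) + 63) = 133*((-7 + 6*11²) + 63) = 133*((-7 + 6*121) + 63) = 133*((-7 + 726) + 63) = 133*(719 + 63) = 133*782 = 104006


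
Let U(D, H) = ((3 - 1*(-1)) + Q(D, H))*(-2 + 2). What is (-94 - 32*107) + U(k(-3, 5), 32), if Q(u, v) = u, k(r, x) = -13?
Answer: -3518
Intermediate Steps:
U(D, H) = 0 (U(D, H) = ((3 - 1*(-1)) + D)*(-2 + 2) = ((3 + 1) + D)*0 = (4 + D)*0 = 0)
(-94 - 32*107) + U(k(-3, 5), 32) = (-94 - 32*107) + 0 = (-94 - 3424) + 0 = -3518 + 0 = -3518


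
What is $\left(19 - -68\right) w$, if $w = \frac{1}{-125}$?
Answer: $- \frac{87}{125} \approx -0.696$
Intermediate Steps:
$w = - \frac{1}{125} \approx -0.008$
$\left(19 - -68\right) w = \left(19 - -68\right) \left(- \frac{1}{125}\right) = \left(19 + 68\right) \left(- \frac{1}{125}\right) = 87 \left(- \frac{1}{125}\right) = - \frac{87}{125}$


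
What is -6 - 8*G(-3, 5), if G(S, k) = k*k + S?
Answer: -182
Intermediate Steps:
G(S, k) = S + k² (G(S, k) = k² + S = S + k²)
-6 - 8*G(-3, 5) = -6 - 8*(-3 + 5²) = -6 - 8*(-3 + 25) = -6 - 8*22 = -6 - 176 = -182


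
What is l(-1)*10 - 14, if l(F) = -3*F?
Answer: 16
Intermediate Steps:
l(-1)*10 - 14 = -3*(-1)*10 - 14 = 3*10 - 14 = 30 - 14 = 16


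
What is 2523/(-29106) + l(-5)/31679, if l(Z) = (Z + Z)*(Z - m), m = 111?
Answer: -15387719/307349658 ≈ -0.050066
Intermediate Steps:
l(Z) = 2*Z*(-111 + Z) (l(Z) = (Z + Z)*(Z - 1*111) = (2*Z)*(Z - 111) = (2*Z)*(-111 + Z) = 2*Z*(-111 + Z))
2523/(-29106) + l(-5)/31679 = 2523/(-29106) + (2*(-5)*(-111 - 5))/31679 = 2523*(-1/29106) + (2*(-5)*(-116))*(1/31679) = -841/9702 + 1160*(1/31679) = -841/9702 + 1160/31679 = -15387719/307349658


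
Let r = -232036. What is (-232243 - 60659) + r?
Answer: -524938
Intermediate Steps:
(-232243 - 60659) + r = (-232243 - 60659) - 232036 = -292902 - 232036 = -524938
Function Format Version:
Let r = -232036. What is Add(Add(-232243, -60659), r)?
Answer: -524938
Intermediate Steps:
Add(Add(-232243, -60659), r) = Add(Add(-232243, -60659), -232036) = Add(-292902, -232036) = -524938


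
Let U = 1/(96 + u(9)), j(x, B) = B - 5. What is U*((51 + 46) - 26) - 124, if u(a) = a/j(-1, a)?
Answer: -48448/393 ≈ -123.28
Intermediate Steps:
j(x, B) = -5 + B
u(a) = a/(-5 + a)
U = 4/393 (U = 1/(96 + 9/(-5 + 9)) = 1/(96 + 9/4) = 1/(393/4) = 4/393 ≈ 0.010178)
U*((51 + 46) - 26) - 124 = 4*((51 + 46) - 26)/393 - 124 = 4*(97 - 26)/393 - 124 = (4/393)*71 - 124 = 284/393 - 124 = -48448/393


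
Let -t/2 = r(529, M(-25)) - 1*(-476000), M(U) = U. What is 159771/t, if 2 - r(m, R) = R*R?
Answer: -53257/316918 ≈ -0.16805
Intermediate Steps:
r(m, R) = 2 - R² (r(m, R) = 2 - R*R = 2 - R²)
t = -950754 (t = -2*((2 - 1*(-25)²) - 1*(-476000)) = -2*((2 - 1*625) + 476000) = -2*((2 - 625) + 476000) = -2*(-623 + 476000) = -2*475377 = -950754)
159771/t = 159771/(-950754) = 159771*(-1/950754) = -53257/316918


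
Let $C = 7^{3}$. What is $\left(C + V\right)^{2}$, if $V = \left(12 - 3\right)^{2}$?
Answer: $179776$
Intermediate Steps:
$C = 343$
$V = 81$ ($V = 9^{2} = 81$)
$\left(C + V\right)^{2} = \left(343 + 81\right)^{2} = 424^{2} = 179776$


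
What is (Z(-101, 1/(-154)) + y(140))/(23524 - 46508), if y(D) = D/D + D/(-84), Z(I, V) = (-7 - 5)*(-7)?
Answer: -125/34476 ≈ -0.0036257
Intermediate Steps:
Z(I, V) = 84 (Z(I, V) = -12*(-7) = 84)
y(D) = 1 - D/84 (y(D) = 1 + D*(-1/84) = 1 - D/84)
(Z(-101, 1/(-154)) + y(140))/(23524 - 46508) = (84 + (1 - 1/84*140))/(23524 - 46508) = (84 + (1 - 5/3))/(-22984) = (84 - ⅔)*(-1/22984) = (250/3)*(-1/22984) = -125/34476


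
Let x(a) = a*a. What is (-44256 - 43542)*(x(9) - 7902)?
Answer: 686668158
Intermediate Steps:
x(a) = a²
(-44256 - 43542)*(x(9) - 7902) = (-44256 - 43542)*(9² - 7902) = -87798*(81 - 7902) = -87798*(-7821) = 686668158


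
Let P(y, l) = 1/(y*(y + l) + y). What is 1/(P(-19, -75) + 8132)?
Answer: 1767/14369245 ≈ 0.00012297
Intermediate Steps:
P(y, l) = 1/(y + y*(l + y)) (P(y, l) = 1/(y*(l + y) + y) = 1/(y + y*(l + y)))
1/(P(-19, -75) + 8132) = 1/(1/((-19)*(1 - 75 - 19)) + 8132) = 1/(-1/19/(-93) + 8132) = 1/(-1/19*(-1/93) + 8132) = 1/(1/1767 + 8132) = 1/(14369245/1767) = 1767/14369245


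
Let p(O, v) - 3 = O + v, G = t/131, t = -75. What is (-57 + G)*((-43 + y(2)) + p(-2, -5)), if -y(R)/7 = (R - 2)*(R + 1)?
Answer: 354474/131 ≈ 2705.9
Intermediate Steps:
G = -75/131 ≈ -0.57252
y(R) = -7*(1 + R)*(-2 + R) (y(R) = -7*(R - 2)*(R + 1) = -7*(-2 + R)*(1 + R) = -7*(1 + R)*(-2 + R))
p(O, v) = 3 + O + v (p(O, v) = 3 + (O + v) = 3 + O + v)
(-57 + G)*((-43 + y(2)) + p(-2, -5)) = (-57 - 75/131)*((-43 + (14 - 7*2² + 7*2)) + (3 - 2 - 5)) = -7542*((-43 + (14 - 7*4 + 14)) - 4)/131 = -7542*((-43 + (14 - 28 + 14)) - 4)/131 = -7542*((-43 + 0) - 4)/131 = -7542*(-43 - 4)/131 = -7542/131*(-47) = 354474/131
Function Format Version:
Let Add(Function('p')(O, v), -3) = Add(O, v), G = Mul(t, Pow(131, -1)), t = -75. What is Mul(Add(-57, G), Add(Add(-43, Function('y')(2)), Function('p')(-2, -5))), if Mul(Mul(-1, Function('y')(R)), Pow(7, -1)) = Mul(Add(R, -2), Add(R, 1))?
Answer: Rational(354474, 131) ≈ 2705.9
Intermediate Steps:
G = Rational(-75, 131) (G = Mul(-75, Pow(131, -1)) = Mul(-75, Rational(1, 131)) = Rational(-75, 131) ≈ -0.57252)
Function('y')(R) = Mul(-7, Add(1, R), Add(-2, R)) (Function('y')(R) = Mul(-7, Mul(Add(R, -2), Add(R, 1))) = Mul(-7, Mul(Add(-2, R), Add(1, R))) = Mul(-7, Mul(Add(1, R), Add(-2, R))) = Mul(-7, Add(1, R), Add(-2, R)))
Function('p')(O, v) = Add(3, O, v) (Function('p')(O, v) = Add(3, Add(O, v)) = Add(3, O, v))
Mul(Add(-57, G), Add(Add(-43, Function('y')(2)), Function('p')(-2, -5))) = Mul(Add(-57, Rational(-75, 131)), Add(Add(-43, Add(14, Mul(-7, Pow(2, 2)), Mul(7, 2))), Add(3, -2, -5))) = Mul(Rational(-7542, 131), Add(Add(-43, Add(14, Mul(-7, 4), 14)), -4)) = Mul(Rational(-7542, 131), Add(Add(-43, Add(14, -28, 14)), -4)) = Mul(Rational(-7542, 131), Add(Add(-43, 0), -4)) = Mul(Rational(-7542, 131), Add(-43, -4)) = Mul(Rational(-7542, 131), -47) = Rational(354474, 131)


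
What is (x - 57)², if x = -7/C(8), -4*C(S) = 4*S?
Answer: 201601/64 ≈ 3150.0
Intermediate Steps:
C(S) = -S
x = 7/8 (x = -7/((-1*8)) = -7/(-8) = -7*(-⅛) = 7/8 ≈ 0.87500)
(x - 57)² = (7/8 - 57)² = (-449/8)² = 201601/64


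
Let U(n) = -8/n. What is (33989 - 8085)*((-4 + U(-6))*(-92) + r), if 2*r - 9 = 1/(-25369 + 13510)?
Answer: 25582557264/3953 ≈ 6.4717e+6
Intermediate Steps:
r = 53365/11859 (r = 9/2 + 1/(2*(-25369 + 13510)) = 9/2 + (½)/(-11859) = 9/2 + (½)*(-1/11859) = 9/2 - 1/23718 = 53365/11859 ≈ 4.5000)
(33989 - 8085)*((-4 + U(-6))*(-92) + r) = (33989 - 8085)*((-4 - 8/(-6))*(-92) + 53365/11859) = 25904*((-4 - 8*(-⅙))*(-92) + 53365/11859) = 25904*((-4 + 4/3)*(-92) + 53365/11859) = 25904*(-8/3*(-92) + 53365/11859) = 25904*(736/3 + 53365/11859) = 25904*(987591/3953) = 25582557264/3953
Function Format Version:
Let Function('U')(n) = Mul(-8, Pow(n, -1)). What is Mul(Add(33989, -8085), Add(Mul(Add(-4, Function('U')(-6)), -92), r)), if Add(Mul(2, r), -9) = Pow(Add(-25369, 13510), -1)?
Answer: Rational(25582557264, 3953) ≈ 6.4717e+6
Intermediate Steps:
r = Rational(53365, 11859) (r = Add(Rational(9, 2), Mul(Rational(1, 2), Pow(Add(-25369, 13510), -1))) = Add(Rational(9, 2), Mul(Rational(1, 2), Pow(-11859, -1))) = Add(Rational(9, 2), Mul(Rational(1, 2), Rational(-1, 11859))) = Add(Rational(9, 2), Rational(-1, 23718)) = Rational(53365, 11859) ≈ 4.5000)
Mul(Add(33989, -8085), Add(Mul(Add(-4, Function('U')(-6)), -92), r)) = Mul(Add(33989, -8085), Add(Mul(Add(-4, Mul(-8, Pow(-6, -1))), -92), Rational(53365, 11859))) = Mul(25904, Add(Mul(Add(-4, Mul(-8, Rational(-1, 6))), -92), Rational(53365, 11859))) = Mul(25904, Add(Mul(Add(-4, Rational(4, 3)), -92), Rational(53365, 11859))) = Mul(25904, Add(Mul(Rational(-8, 3), -92), Rational(53365, 11859))) = Mul(25904, Add(Rational(736, 3), Rational(53365, 11859))) = Mul(25904, Rational(987591, 3953)) = Rational(25582557264, 3953)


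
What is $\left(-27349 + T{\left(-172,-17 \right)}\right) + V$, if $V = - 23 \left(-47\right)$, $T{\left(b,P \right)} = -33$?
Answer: $-26301$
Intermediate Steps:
$V = 1081$ ($V = \left(-1\right) \left(-1081\right) = 1081$)
$\left(-27349 + T{\left(-172,-17 \right)}\right) + V = \left(-27349 - 33\right) + 1081 = -27382 + 1081 = -26301$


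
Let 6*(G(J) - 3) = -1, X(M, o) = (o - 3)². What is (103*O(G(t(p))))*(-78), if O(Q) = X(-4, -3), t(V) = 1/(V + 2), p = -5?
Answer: -289224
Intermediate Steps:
X(M, o) = (-3 + o)²
t(V) = 1/(2 + V)
G(J) = 17/6 (G(J) = 3 + (⅙)*(-1) = 3 - ⅙ = 17/6)
O(Q) = 36 (O(Q) = (-3 - 3)² = (-6)² = 36)
(103*O(G(t(p))))*(-78) = (103*36)*(-78) = 3708*(-78) = -289224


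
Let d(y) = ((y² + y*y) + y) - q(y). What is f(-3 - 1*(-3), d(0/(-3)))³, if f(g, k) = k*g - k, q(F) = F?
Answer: 0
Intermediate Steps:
d(y) = 2*y² (d(y) = ((y² + y*y) + y) - y = ((y² + y²) + y) - y = (2*y² + y) - y = (y + 2*y²) - y = 2*y²)
f(g, k) = -k + g*k (f(g, k) = g*k - k = -k + g*k)
f(-3 - 1*(-3), d(0/(-3)))³ = ((2*(0/(-3))²)*(-1 + (-3 - 1*(-3))))³ = ((2*(0*(-⅓))²)*(-1 + (-3 + 3)))³ = ((2*0²)*(-1 + 0))³ = ((2*0)*(-1))³ = (0*(-1))³ = 0³ = 0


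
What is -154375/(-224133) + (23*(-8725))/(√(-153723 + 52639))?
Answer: 11875/17241 + 200675*I*√25271/50542 ≈ 0.68877 + 631.18*I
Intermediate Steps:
-154375/(-224133) + (23*(-8725))/(√(-153723 + 52639)) = -154375*(-1/224133) - 200675*(-I*√25271/50542) = 11875/17241 - 200675*(-I*√25271/50542) = 11875/17241 - (-200675)*I*√25271/50542 = 11875/17241 + 200675*I*√25271/50542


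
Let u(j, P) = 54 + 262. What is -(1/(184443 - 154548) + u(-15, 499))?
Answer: -9446821/29895 ≈ -316.00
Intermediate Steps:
u(j, P) = 316
-(1/(184443 - 154548) + u(-15, 499)) = -(1/(184443 - 154548) + 316) = -(1/29895 + 316) = -1*9446821/29895 = -9446821/29895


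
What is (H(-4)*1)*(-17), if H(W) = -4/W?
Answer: -17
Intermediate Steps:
(H(-4)*1)*(-17) = (-4/(-4)*1)*(-17) = (-4*(-¼)*1)*(-17) = (1*1)*(-17) = 1*(-17) = -17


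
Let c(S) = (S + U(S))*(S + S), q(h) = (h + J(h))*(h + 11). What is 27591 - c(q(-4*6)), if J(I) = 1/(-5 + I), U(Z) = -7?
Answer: -137320645/841 ≈ -1.6328e+5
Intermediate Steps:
q(h) = (11 + h)*(h + 1/(-5 + h)) (q(h) = (h + 1/(-5 + h))*(h + 11) = (h + 1/(-5 + h))*(11 + h) = (11 + h)*(h + 1/(-5 + h)))
c(S) = 2*S*(-7 + S) (c(S) = (S - 7)*(S + S) = (-7 + S)*(2*S) = 2*S*(-7 + S))
27591 - c(q(-4*6)) = 27591 - 2*(11 - 4*6 + (-4*6)*(-5 - 4*6)*(11 - 4*6))/(-5 - 4*6)*(-7 + (11 - 4*6 + (-4*6)*(-5 - 4*6)*(11 - 4*6))/(-5 - 4*6)) = 27591 - 2*(11 - 24 - 24*(-5 - 24)*(11 - 24))/(-5 - 24)*(-7 + (11 - 24 - 24*(-5 - 24)*(11 - 24))/(-5 - 24)) = 27591 - 2*(11 - 24 - 24*(-29)*(-13))/(-29)*(-7 + (11 - 24 - 24*(-29)*(-13))/(-29)) = 27591 - 2*(-(11 - 24 - 9048)/29)*(-7 - (11 - 24 - 9048)/29) = 27591 - 2*(-1/29*(-9061))*(-7 - 1/29*(-9061)) = 27591 - 2*9061*(-7 + 9061/29)/29 = 27591 - 2*9061*8858/(29*29) = 27591 - 1*160524676/841 = 27591 - 160524676/841 = -137320645/841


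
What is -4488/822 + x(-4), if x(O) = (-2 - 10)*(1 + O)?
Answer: 4184/137 ≈ 30.540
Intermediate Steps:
x(O) = -12 - 12*O (x(O) = -12*(1 + O) = -12 - 12*O)
-4488/822 + x(-4) = -4488/822 + (-12 - 12*(-4)) = -4488*1/822 + (-12 + 48) = -748/137 + 36 = 4184/137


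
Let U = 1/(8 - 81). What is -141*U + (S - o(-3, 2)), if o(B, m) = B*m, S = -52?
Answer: -3217/73 ≈ -44.068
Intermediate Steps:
U = -1/73 (U = 1/(-73) = -1/73 ≈ -0.013699)
-141*U + (S - o(-3, 2)) = -141*(-1/73) + (-52 - (-3)*2) = 141/73 + (-52 - 1*(-6)) = 141/73 + (-52 + 6) = 141/73 - 46 = -3217/73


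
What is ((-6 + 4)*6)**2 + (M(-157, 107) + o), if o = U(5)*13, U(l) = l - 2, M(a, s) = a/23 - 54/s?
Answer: 432322/2461 ≈ 175.67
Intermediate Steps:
M(a, s) = -54/s + a/23 (M(a, s) = a*(1/23) - 54/s = a/23 - 54/s = -54/s + a/23)
U(l) = -2 + l
o = 39 (o = (-2 + 5)*13 = 3*13 = 39)
((-6 + 4)*6)**2 + (M(-157, 107) + o) = ((-6 + 4)*6)**2 + ((-54/107 + (1/23)*(-157)) + 39) = (-2*6)**2 + ((-54*1/107 - 157/23) + 39) = (-12)**2 + ((-54/107 - 157/23) + 39) = 144 + (-18041/2461 + 39) = 144 + 77938/2461 = 432322/2461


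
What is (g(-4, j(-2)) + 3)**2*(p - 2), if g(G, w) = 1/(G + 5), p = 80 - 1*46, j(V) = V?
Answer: 512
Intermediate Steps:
p = 34 (p = 80 - 46 = 34)
g(G, w) = 1/(5 + G)
(g(-4, j(-2)) + 3)**2*(p - 2) = (1/(5 - 4) + 3)**2*(34 - 2) = (1/1 + 3)**2*32 = (1 + 3)**2*32 = 4**2*32 = 16*32 = 512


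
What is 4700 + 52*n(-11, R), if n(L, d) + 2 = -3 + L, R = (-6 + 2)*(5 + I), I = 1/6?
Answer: 3868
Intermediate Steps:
I = ⅙ ≈ 0.16667
R = -62/3 (R = (-6 + 2)*(5 + ⅙) = -4*31/6 = -62/3 ≈ -20.667)
n(L, d) = -5 + L (n(L, d) = -2 + (-3 + L) = -5 + L)
4700 + 52*n(-11, R) = 4700 + 52*(-5 - 11) = 4700 + 52*(-16) = 4700 - 832 = 3868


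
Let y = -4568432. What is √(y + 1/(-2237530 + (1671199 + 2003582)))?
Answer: I*√9436966294487915181/1437251 ≈ 2137.4*I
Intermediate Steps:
√(y + 1/(-2237530 + (1671199 + 2003582))) = √(-4568432 + 1/(-2237530 + (1671199 + 2003582))) = √(-4568432 + 1/(-2237530 + 3674781)) = √(-4568432 + 1/1437251) = √(-6565983460431/1437251) = I*√9436966294487915181/1437251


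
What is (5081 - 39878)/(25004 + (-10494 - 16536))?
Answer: 34797/2026 ≈ 17.175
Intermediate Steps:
(5081 - 39878)/(25004 + (-10494 - 16536)) = -34797/(25004 - 27030) = -34797/(-2026) = -34797*(-1/2026) = 34797/2026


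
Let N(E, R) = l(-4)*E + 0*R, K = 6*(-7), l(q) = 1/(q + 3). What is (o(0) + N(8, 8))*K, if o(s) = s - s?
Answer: 336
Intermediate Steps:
o(s) = 0
l(q) = 1/(3 + q)
K = -42
N(E, R) = -E (N(E, R) = E/(3 - 4) + 0*R = E/(-1) + 0 = -E + 0 = -E)
(o(0) + N(8, 8))*K = (0 - 1*8)*(-42) = (0 - 8)*(-42) = -8*(-42) = 336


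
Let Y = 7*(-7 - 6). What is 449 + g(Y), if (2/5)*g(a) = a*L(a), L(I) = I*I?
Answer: -3766957/2 ≈ -1.8835e+6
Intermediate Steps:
Y = -91 (Y = 7*(-13) = -91)
L(I) = I²
g(a) = 5*a³/2 (g(a) = 5*(a*a²)/2 = 5*a³/2)
449 + g(Y) = 449 + (5/2)*(-91)³ = 449 + (5/2)*(-753571) = 449 - 3767855/2 = -3766957/2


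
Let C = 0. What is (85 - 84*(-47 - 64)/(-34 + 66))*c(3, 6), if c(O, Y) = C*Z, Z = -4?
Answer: 0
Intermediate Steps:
c(O, Y) = 0 (c(O, Y) = 0*(-4) = 0)
(85 - 84*(-47 - 64)/(-34 + 66))*c(3, 6) = (85 - 84*(-47 - 64)/(-34 + 66))*0 = (85 - 84/(32/(-111)))*0 = (85 - 84/(32*(-1/111)))*0 = (85 - 84/(-32/111))*0 = (85 - 84*(-111/32))*0 = (85 + 2331/8)*0 = (3011/8)*0 = 0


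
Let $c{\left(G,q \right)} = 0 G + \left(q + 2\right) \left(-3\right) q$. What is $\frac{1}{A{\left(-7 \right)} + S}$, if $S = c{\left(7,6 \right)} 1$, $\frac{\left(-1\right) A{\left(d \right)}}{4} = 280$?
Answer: $- \frac{1}{1264} \approx -0.00079114$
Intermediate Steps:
$A{\left(d \right)} = -1120$ ($A{\left(d \right)} = \left(-4\right) 280 = -1120$)
$c{\left(G,q \right)} = q \left(-6 - 3 q\right)$ ($c{\left(G,q \right)} = 0 + \left(2 + q\right) \left(-3\right) q = 0 + \left(-6 - 3 q\right) q = 0 + q \left(-6 - 3 q\right) = q \left(-6 - 3 q\right)$)
$S = -144$ ($S = \left(-3\right) 6 \left(2 + 6\right) 1 = \left(-3\right) 6 \cdot 8 \cdot 1 = \left(-144\right) 1 = -144$)
$\frac{1}{A{\left(-7 \right)} + S} = \frac{1}{-1120 - 144} = \frac{1}{-1264} = - \frac{1}{1264}$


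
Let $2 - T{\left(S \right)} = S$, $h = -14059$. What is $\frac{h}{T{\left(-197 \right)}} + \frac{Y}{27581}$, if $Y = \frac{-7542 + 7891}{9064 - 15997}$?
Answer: $- \frac{2688349016758}{38052595527} \approx -70.648$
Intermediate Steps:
$Y = - \frac{349}{6933}$ ($Y = \frac{349}{-6933} = 349 \left(- \frac{1}{6933}\right) = - \frac{349}{6933} \approx -0.050339$)
$T{\left(S \right)} = 2 - S$
$\frac{h}{T{\left(-197 \right)}} + \frac{Y}{27581} = - \frac{14059}{2 - -197} - \frac{349}{6933 \cdot 27581} = - \frac{14059}{2 + 197} - \frac{349}{191219073} = - \frac{14059}{199} - \frac{349}{191219073} = - \frac{2688349016758}{38052595527}$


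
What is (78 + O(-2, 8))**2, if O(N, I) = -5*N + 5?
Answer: 8649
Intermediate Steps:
O(N, I) = 5 - 5*N
(78 + O(-2, 8))**2 = (78 + (5 - 5*(-2)))**2 = (78 + (5 + 10))**2 = (78 + 15)**2 = 93**2 = 8649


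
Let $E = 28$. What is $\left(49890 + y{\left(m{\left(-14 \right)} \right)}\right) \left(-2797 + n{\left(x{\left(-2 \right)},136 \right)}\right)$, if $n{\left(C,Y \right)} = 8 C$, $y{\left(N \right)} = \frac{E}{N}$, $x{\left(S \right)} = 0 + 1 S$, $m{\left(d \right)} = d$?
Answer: $-140334944$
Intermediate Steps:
$x{\left(S \right)} = S$ ($x{\left(S \right)} = 0 + S = S$)
$y{\left(N \right)} = \frac{28}{N}$
$\left(49890 + y{\left(m{\left(-14 \right)} \right)}\right) \left(-2797 + n{\left(x{\left(-2 \right)},136 \right)}\right) = \left(49890 + \frac{28}{-14}\right) \left(-2797 + 8 \left(-2\right)\right) = \left(49890 + 28 \left(- \frac{1}{14}\right)\right) \left(-2797 - 16\right) = \left(49890 - 2\right) \left(-2813\right) = 49888 \left(-2813\right) = -140334944$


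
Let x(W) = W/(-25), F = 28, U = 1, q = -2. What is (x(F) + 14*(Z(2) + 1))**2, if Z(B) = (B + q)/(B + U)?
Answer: 103684/625 ≈ 165.89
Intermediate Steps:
Z(B) = (-2 + B)/(1 + B) (Z(B) = (B - 2)/(B + 1) = (-2 + B)/(1 + B))
x(W) = -W/25 (x(W) = W*(-1/25) = -W/25)
(x(F) + 14*(Z(2) + 1))**2 = (-1/25*28 + 14*((-2 + 2)/(1 + 2) + 1))**2 = (-28/25 + 14*(0/3 + 1))**2 = (-28/25 + 14*((1/3)*0 + 1))**2 = (-28/25 + 14*(0 + 1))**2 = (-28/25 + 14*1)**2 = (-28/25 + 14)**2 = (322/25)**2 = 103684/625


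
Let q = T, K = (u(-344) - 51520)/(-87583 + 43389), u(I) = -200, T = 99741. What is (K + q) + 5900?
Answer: 2334375037/22097 ≈ 1.0564e+5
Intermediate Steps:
K = 25860/22097 (K = (-200 - 51520)/(-87583 + 43389) = -51720/(-44194) = -51720*(-1/44194) = 25860/22097 ≈ 1.1703)
q = 99741
(K + q) + 5900 = (25860/22097 + 99741) + 5900 = 2204002737/22097 + 5900 = 2334375037/22097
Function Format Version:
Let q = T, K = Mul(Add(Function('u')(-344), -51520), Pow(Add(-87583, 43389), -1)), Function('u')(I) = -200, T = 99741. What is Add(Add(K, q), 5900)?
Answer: Rational(2334375037, 22097) ≈ 1.0564e+5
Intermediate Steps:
K = Rational(25860, 22097) (K = Mul(Add(-200, -51520), Pow(Add(-87583, 43389), -1)) = Mul(-51720, Pow(-44194, -1)) = Mul(-51720, Rational(-1, 44194)) = Rational(25860, 22097) ≈ 1.1703)
q = 99741
Add(Add(K, q), 5900) = Add(Add(Rational(25860, 22097), 99741), 5900) = Add(Rational(2204002737, 22097), 5900) = Rational(2334375037, 22097)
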